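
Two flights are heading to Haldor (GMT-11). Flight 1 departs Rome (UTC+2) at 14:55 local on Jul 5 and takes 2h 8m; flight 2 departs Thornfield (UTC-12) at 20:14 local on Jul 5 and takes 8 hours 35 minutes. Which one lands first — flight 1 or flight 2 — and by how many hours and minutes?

Flight 1 in UTC: 14:55 − 2:00 = 12:55 on Jul 5.
+2 hours 8 minutes → arrive 15:03 UTC on Jul 5.
Flight 2 in UTC: 20:14 + 12:00 = 08:14 on Jul 6.
+8 hours and 35 minutes → arrive 16:49 UTC on Jul 6.
Flight 1 lands earlier by 25 hours 46 minutes.

the first, by 25 hours 46 minutes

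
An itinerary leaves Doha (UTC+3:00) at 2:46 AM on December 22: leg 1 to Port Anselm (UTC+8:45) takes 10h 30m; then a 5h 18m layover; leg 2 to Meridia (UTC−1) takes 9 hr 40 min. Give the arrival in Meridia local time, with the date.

Convert departure to UTC: 2:46 AM − 3:00 = 11:46 PM UTC on Dec 21.
Add 10 hours and 30 minutes leg 1 → 10:16 AM UTC (Dec 22).
Add 5 hours and 18 minutes layover in Port Anselm → 3:34 PM UTC.
Add 9 hours 40 minutes leg 2 → 1:14 AM UTC (Dec 23).
Meridia is UTC−1:00, so local arrival = 1:14 AM − 1:00 = 12:14 AM on Dec 23.

12:14 AM on December 23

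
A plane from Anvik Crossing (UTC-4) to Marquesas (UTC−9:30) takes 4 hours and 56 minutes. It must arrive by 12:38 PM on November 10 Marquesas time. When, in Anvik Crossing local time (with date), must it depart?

1:12 PM on November 10

Target arrival in UTC: 12:38 PM + 9:30 = 10:08 PM on Nov 10.
Subtract 4 hours and 56 minutes → departure 5:12 PM UTC on Nov 10.
Anvik Crossing is UTC−4:00: 5:12 PM − 4:00 = 1:12 PM on Nov 10.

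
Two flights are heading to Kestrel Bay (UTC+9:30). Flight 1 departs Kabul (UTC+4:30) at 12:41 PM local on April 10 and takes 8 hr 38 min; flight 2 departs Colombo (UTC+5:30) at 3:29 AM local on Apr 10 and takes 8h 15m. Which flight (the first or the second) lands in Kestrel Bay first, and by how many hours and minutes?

the second, by 10 hours 35 minutes

Flight 1 in UTC: 12:41 PM − 4:30 = 8:11 AM on Apr 10.
+8 hours 38 minutes → arrive 4:49 PM UTC on Apr 10.
Flight 2 in UTC: 3:29 AM − 5:30 = 9:59 PM on Apr 9.
+8 hours and 15 minutes → arrive 6:14 AM UTC on Apr 10.
Flight 2 lands earlier by 10 hours 35 minutes.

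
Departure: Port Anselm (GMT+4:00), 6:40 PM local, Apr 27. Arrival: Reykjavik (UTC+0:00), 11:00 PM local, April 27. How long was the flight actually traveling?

8 hours 20 minutes

Departure in UTC: 6:40 PM − 4:00 = 2:40 PM on Apr 27.
Arrival is already UTC: 11:00 PM on Apr 27.
Elapsed = 11:00 PM − 2:40 PM = 8 hours 20 minutes.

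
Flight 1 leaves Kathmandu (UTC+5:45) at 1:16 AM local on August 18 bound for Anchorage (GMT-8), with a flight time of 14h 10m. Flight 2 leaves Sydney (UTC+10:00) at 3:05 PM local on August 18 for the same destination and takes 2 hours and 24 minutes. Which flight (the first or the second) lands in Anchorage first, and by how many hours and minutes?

the second, by 2 hours 12 minutes

Flight 1 in UTC: 1:16 AM − 5:45 = 7:31 PM on Aug 17.
+14 hours 10 minutes → arrive 9:41 AM UTC on Aug 18.
Flight 2 in UTC: 3:05 PM − 10:00 = 5:05 AM on Aug 18.
+2 hours and 24 minutes → arrive 7:29 AM UTC on Aug 18.
Flight 2 lands earlier by 2 hours 12 minutes.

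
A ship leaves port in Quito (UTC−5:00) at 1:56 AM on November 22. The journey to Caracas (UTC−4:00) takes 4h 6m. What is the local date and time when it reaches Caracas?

Caracas is 1:00 ahead of Quito.
After 4 hours 6 minutes it is 6:02 AM in Quito.
Shift by the zone difference: 6:02 AM + 1:00 = 7:02 AM on Nov 22 in Caracas.

7:02 AM on November 22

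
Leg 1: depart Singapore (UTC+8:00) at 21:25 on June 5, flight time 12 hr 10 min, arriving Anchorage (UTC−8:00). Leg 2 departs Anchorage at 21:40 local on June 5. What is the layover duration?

4 hours 5 minutes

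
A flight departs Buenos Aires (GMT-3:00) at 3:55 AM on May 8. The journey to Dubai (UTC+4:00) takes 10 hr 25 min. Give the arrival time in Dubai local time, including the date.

Dubai is 7:00 ahead of Buenos Aires.
After 10 hours 25 minutes it is 2:20 PM in Buenos Aires.
Shift by the zone difference: 2:20 PM + 7:00 = 9:20 PM on May 8 in Dubai.

9:20 PM on May 8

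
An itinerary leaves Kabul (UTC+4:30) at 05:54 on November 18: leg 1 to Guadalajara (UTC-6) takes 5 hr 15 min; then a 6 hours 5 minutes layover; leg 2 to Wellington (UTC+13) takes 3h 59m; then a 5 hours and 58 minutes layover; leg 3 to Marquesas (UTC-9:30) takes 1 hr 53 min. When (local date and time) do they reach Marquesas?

15:04 on November 18

Convert departure to UTC: 05:54 − 4:30 = 01:24 UTC on Nov 18.
Add 5 hours and 15 minutes leg 1 → 06:39 UTC.
Add 6 hours 5 minutes layover in Guadalajara → 12:44 UTC.
Add 3 hours 59 minutes leg 2 → 16:43 UTC.
Add 5 hours 58 minutes layover in Wellington → 22:41 UTC.
Add 1 hour and 53 minutes leg 3 → 00:34 UTC (Nov 19).
Marquesas is UTC−9:30, so local arrival = 00:34 − 9:30 = 15:04 on Nov 18.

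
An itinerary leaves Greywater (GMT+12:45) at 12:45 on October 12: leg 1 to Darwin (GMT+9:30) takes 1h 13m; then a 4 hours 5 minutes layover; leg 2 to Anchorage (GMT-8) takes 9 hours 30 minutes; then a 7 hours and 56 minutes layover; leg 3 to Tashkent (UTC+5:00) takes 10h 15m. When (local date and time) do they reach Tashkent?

Convert departure to UTC: 12:45 − 12:45 = 00:00 UTC on Oct 12.
Add 1 hour 13 minutes leg 1 → 01:13 UTC.
Add 4 hours and 5 minutes layover in Darwin → 05:18 UTC.
Add 9 hours and 30 minutes leg 2 → 14:48 UTC.
Add 7 hours 56 minutes layover in Anchorage → 22:44 UTC.
Add 10 hours and 15 minutes leg 3 → 08:59 UTC (Oct 13).
Tashkent is UTC+5:00, so local arrival = 08:59 + 5:00 = 13:59 on Oct 13.

13:59 on October 13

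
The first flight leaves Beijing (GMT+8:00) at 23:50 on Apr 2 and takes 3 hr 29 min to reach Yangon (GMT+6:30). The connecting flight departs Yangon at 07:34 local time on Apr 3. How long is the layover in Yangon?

Convert departure to UTC: 23:50 − 8:00 = 15:50 UTC on Apr 2.
Add 3 hours and 29 minutes flight time → 19:19 UTC.
Yangon is UTC+6:30, so local arrival = 19:19 + 6:30 = 01:49 on Apr 3.
Layover = 07:34 − 01:49 = 5 hours 45 minutes.

5 hours 45 minutes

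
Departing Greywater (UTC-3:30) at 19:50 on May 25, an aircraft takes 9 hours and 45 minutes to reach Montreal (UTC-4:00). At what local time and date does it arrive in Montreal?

05:05 on May 26

Convert departure to UTC: 19:50 + 3:30 = 23:20 UTC on May 25.
Add 9 hours 45 minutes travel time → 09:05 UTC (May 26).
Montreal is UTC−4:00, so local arrival = 09:05 − 4:00 = 05:05 on May 26.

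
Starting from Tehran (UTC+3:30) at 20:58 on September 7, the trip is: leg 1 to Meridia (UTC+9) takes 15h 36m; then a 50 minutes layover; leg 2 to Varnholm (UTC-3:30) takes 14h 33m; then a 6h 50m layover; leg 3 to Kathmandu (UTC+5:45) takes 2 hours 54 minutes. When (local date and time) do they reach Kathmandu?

15:56 on Sep 9

Convert departure to UTC: 20:58 − 3:30 = 17:28 UTC on Sep 7.
Add 15 hours 36 minutes leg 1 → 09:04 UTC (Sep 8).
Add 50 minutes layover in Meridia → 09:54 UTC.
Add 14 hours 33 minutes leg 2 → 00:27 UTC (Sep 9).
Add 6 hours 50 minutes layover in Varnholm → 07:17 UTC.
Add 2 hours 54 minutes leg 3 → 10:11 UTC.
Kathmandu is UTC+5:45, so local arrival = 10:11 + 5:45 = 15:56 on Sep 9.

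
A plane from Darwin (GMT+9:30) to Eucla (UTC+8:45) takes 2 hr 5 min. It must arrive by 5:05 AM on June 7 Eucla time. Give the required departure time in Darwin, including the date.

3:45 AM on Jun 7

Target arrival in UTC: 5:05 AM − 8:45 = 8:20 PM on Jun 6.
Subtract 2 hours 5 minutes → departure 6:15 PM UTC on Jun 6.
Darwin is UTC+9:30: 6:15 PM + 9:30 = 3:45 AM on Jun 7.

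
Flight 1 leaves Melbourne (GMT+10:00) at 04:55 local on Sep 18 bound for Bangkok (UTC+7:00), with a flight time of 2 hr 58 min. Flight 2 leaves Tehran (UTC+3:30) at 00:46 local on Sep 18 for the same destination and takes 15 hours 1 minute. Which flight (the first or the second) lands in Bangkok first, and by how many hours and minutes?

Flight 1 in UTC: 04:55 − 10:00 = 18:55 on Sep 17.
+2 hours 58 minutes → arrive 21:53 UTC on Sep 17.
Flight 2 in UTC: 00:46 − 3:30 = 21:16 on Sep 17.
+15 hours and 1 minute → arrive 12:17 UTC on Sep 18.
Flight 1 lands earlier by 14 hours 24 minutes.

the first, by 14 hours 24 minutes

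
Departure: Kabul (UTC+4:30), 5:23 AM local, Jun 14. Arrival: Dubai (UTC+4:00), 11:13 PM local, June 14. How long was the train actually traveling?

Departure in UTC: 5:23 AM − 4:30 = 12:53 AM on Jun 14.
Arrival in UTC: 11:13 PM − 4:00 = 7:13 PM on Jun 14.
Elapsed = 7:13 PM − 12:53 AM = 18 hours 20 minutes.

18 hours 20 minutes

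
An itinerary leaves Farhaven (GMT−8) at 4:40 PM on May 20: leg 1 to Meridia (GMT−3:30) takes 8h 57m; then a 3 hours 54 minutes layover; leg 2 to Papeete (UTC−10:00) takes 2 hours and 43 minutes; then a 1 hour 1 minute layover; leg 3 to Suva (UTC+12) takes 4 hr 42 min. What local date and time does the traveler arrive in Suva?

9:57 AM on May 22

Convert departure to UTC: 4:40 PM + 8:00 = 12:40 AM UTC on May 21.
Add 8 hours 57 minutes leg 1 → 9:37 AM UTC.
Add 3 hours 54 minutes layover in Meridia → 1:31 PM UTC.
Add 2 hours 43 minutes leg 2 → 4:14 PM UTC.
Add 1 hour 1 minute layover in Papeete → 5:15 PM UTC.
Add 4 hours and 42 minutes leg 3 → 9:57 PM UTC.
Suva is UTC+12:00, so local arrival = 9:57 PM + 12:00 = 9:57 AM on May 22.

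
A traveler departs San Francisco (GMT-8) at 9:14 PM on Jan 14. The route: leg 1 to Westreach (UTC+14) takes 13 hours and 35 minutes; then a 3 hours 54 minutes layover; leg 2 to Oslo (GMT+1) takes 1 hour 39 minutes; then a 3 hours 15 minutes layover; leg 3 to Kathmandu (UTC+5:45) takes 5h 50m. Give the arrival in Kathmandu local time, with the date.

3:12 PM on January 16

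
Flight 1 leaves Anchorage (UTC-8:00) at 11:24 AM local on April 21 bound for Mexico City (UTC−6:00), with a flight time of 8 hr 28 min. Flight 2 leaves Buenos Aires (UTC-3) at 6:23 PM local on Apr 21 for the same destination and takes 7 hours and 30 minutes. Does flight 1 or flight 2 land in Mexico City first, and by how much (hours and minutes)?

the first, by 1 hour 1 minute

Flight 1 in UTC: 11:24 AM + 8:00 = 7:24 PM on Apr 21.
+8 hours 28 minutes → arrive 3:52 AM UTC on Apr 22.
Flight 2 in UTC: 6:23 PM + 3:00 = 9:23 PM on Apr 21.
+7 hours 30 minutes → arrive 4:53 AM UTC on Apr 22.
Flight 1 lands earlier by 1 hour 1 minute.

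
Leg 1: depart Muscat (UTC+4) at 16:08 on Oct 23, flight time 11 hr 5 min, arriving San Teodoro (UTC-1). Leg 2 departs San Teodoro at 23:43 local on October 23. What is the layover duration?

1 hour 30 minutes

Convert departure to UTC: 16:08 − 4:00 = 12:08 UTC on Oct 23.
Add 11 hours 5 minutes flight time → 23:13 UTC.
San Teodoro is UTC−1:00, so local arrival = 23:13 − 1:00 = 22:13 on Oct 23.
Layover = 23:43 − 22:13 = 1 hour 30 minutes.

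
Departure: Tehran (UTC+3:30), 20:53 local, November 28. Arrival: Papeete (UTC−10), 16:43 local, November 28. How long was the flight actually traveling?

Papeete is 13:30 behind Tehran.
Clock-face elapsed time (ignoring zones) is −4 hours 10 minutes.
Actual elapsed = −4 hours 10 minutes + 13:30 = 9 hours 20 minutes.

9 hours 20 minutes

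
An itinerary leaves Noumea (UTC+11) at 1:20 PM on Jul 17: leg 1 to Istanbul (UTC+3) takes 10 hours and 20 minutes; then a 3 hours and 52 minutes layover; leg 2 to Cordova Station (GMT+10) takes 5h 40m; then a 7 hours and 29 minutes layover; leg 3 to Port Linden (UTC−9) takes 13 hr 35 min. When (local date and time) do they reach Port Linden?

Convert departure to UTC: 1:20 PM − 11:00 = 2:20 AM UTC on Jul 17.
Add 10 hours 20 minutes leg 1 → 12:40 PM UTC.
Add 3 hours 52 minutes layover in Istanbul → 4:32 PM UTC.
Add 5 hours 40 minutes leg 2 → 10:12 PM UTC.
Add 7 hours and 29 minutes layover in Cordova Station → 5:41 AM UTC (Jul 18).
Add 13 hours 35 minutes leg 3 → 7:16 PM UTC.
Port Linden is UTC−9:00, so local arrival = 7:16 PM − 9:00 = 10:16 AM on Jul 18.

10:16 AM on Jul 18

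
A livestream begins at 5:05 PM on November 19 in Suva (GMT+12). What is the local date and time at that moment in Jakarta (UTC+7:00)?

In UTC: 5:05 PM − 12:00 = 5:05 AM on Nov 19.
Jakarta is UTC+7:00: 5:05 AM + 7:00 = 12:05 PM on Nov 19.

12:05 PM on November 19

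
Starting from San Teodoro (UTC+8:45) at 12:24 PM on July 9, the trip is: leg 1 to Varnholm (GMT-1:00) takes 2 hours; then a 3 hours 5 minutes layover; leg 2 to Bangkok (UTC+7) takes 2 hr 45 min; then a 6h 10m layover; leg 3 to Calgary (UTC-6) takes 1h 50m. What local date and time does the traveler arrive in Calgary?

Convert departure to UTC: 12:24 PM − 8:45 = 3:39 AM UTC on Jul 9.
Add 2 hours leg 1 → 5:39 AM UTC.
Add 3 hours and 5 minutes layover in Varnholm → 8:44 AM UTC.
Add 2 hours 45 minutes leg 2 → 11:29 AM UTC.
Add 6 hours 10 minutes layover in Bangkok → 5:39 PM UTC.
Add 1 hour 50 minutes leg 3 → 7:29 PM UTC.
Calgary is UTC−6:00, so local arrival = 7:29 PM − 6:00 = 1:29 PM on Jul 9.

1:29 PM on Jul 9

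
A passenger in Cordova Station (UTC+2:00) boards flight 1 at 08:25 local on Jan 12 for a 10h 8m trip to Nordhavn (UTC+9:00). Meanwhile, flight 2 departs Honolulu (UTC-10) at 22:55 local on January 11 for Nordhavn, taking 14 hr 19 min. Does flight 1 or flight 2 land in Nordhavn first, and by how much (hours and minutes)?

the first, by 6 hours 41 minutes

Flight 1 in UTC: 08:25 − 2:00 = 06:25 on Jan 12.
+10 hours and 8 minutes → arrive 16:33 UTC on Jan 12.
Flight 2 in UTC: 22:55 + 10:00 = 08:55 on Jan 12.
+14 hours 19 minutes → arrive 23:14 UTC on Jan 12.
Flight 1 lands earlier by 6 hours 41 minutes.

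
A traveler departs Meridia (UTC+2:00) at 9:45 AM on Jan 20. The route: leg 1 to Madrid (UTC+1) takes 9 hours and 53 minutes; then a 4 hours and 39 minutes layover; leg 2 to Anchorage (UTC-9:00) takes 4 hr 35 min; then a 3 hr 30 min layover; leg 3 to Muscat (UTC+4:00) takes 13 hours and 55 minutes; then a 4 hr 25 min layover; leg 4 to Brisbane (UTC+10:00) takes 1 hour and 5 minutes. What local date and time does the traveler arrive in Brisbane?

11:47 AM on January 22

Convert departure to UTC: 9:45 AM − 2:00 = 7:45 AM UTC on Jan 20.
Add 9 hours 53 minutes leg 1 → 5:38 PM UTC.
Add 4 hours and 39 minutes layover in Madrid → 10:17 PM UTC.
Add 4 hours and 35 minutes leg 2 → 2:52 AM UTC (Jan 21).
Add 3 hours 30 minutes layover in Anchorage → 6:22 AM UTC.
Add 13 hours and 55 minutes leg 3 → 8:17 PM UTC.
Add 4 hours and 25 minutes layover in Muscat → 12:42 AM UTC (Jan 22).
Add 1 hour and 5 minutes leg 4 → 1:47 AM UTC.
Brisbane is UTC+10:00, so local arrival = 1:47 AM + 10:00 = 11:47 AM on Jan 22.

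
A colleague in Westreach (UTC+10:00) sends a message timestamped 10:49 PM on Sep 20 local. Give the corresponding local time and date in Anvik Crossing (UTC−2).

In UTC: 10:49 PM − 10:00 = 12:49 PM on Sep 20.
Anvik Crossing is UTC−2:00: 12:49 PM − 2:00 = 10:49 AM on Sep 20.

10:49 AM on September 20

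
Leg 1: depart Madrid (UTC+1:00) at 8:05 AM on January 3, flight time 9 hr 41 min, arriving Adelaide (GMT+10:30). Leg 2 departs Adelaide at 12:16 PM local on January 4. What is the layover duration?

9 hours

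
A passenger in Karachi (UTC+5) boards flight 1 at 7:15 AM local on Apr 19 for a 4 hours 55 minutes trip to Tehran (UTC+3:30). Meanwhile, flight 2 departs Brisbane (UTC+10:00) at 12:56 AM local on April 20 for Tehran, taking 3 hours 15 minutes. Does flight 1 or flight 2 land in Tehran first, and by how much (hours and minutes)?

Flight 1 in UTC: 7:15 AM − 5:00 = 2:15 AM on Apr 19.
+4 hours 55 minutes → arrive 7:10 AM UTC on Apr 19.
Flight 2 in UTC: 12:56 AM − 10:00 = 2:56 PM on Apr 19.
+3 hours and 15 minutes → arrive 6:11 PM UTC on Apr 19.
Flight 1 lands earlier by 11 hours 1 minute.

the first, by 11 hours 1 minute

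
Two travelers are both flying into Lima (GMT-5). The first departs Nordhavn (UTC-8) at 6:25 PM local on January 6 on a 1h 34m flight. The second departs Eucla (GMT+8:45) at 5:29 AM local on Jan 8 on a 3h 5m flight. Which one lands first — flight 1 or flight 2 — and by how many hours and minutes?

Flight 1 in UTC: 6:25 PM + 8:00 = 2:25 AM on Jan 7.
+1 hour 34 minutes → arrive 3:59 AM UTC on Jan 7.
Flight 2 in UTC: 5:29 AM − 8:45 = 8:44 PM on Jan 7.
+3 hours and 5 minutes → arrive 11:49 PM UTC on Jan 7.
Flight 1 lands earlier by 19 hours 50 minutes.

the first, by 19 hours 50 minutes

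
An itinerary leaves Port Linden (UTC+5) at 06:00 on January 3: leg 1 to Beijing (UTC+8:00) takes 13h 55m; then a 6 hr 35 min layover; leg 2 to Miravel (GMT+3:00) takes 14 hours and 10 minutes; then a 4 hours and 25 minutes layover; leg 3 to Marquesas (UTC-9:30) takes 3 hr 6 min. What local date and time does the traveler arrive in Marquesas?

Convert departure to UTC: 06:00 − 5:00 = 01:00 UTC on Jan 3.
Add 13 hours 55 minutes leg 1 → 14:55 UTC.
Add 6 hours 35 minutes layover in Beijing → 21:30 UTC.
Add 14 hours and 10 minutes leg 2 → 11:40 UTC (Jan 4).
Add 4 hours and 25 minutes layover in Miravel → 16:05 UTC.
Add 3 hours and 6 minutes leg 3 → 19:11 UTC.
Marquesas is UTC−9:30, so local arrival = 19:11 − 9:30 = 09:41 on Jan 4.

09:41 on Jan 4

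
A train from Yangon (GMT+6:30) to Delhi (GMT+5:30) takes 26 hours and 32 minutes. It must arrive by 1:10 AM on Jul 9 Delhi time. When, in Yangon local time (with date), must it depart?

Target arrival in UTC: 1:10 AM − 5:30 = 7:40 PM on Jul 8.
Subtract 26 hours 32 minutes → departure 5:08 PM UTC on Jul 7.
Yangon is UTC+6:30: 5:08 PM + 6:30 = 11:38 PM on Jul 7.

11:38 PM on July 7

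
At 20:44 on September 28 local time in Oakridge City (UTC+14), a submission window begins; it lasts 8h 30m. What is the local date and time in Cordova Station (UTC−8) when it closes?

Cordova Station is 22:00 behind Oakridge City.
After 8 hours 30 minutes it is 05:14 (Sep 29) in Oakridge City.
Shift by the zone difference: 05:14 − 22:00 = 07:14 on Sep 28 in Cordova Station.

07:14 on Sep 28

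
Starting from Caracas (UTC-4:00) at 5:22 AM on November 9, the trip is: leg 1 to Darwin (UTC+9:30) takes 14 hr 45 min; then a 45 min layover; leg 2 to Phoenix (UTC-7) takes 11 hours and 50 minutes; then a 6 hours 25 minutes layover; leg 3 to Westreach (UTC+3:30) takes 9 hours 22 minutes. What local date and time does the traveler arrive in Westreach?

Convert departure to UTC: 5:22 AM + 4:00 = 9:22 AM UTC on Nov 9.
Add 14 hours and 45 minutes leg 1 → 12:07 AM UTC (Nov 10).
Add 45 minutes layover in Darwin → 12:52 AM UTC.
Add 11 hours 50 minutes leg 2 → 12:42 PM UTC.
Add 6 hours 25 minutes layover in Phoenix → 7:07 PM UTC.
Add 9 hours and 22 minutes leg 3 → 4:29 AM UTC (Nov 11).
Westreach is UTC+3:30, so local arrival = 4:29 AM + 3:30 = 7:59 AM on Nov 11.

7:59 AM on November 11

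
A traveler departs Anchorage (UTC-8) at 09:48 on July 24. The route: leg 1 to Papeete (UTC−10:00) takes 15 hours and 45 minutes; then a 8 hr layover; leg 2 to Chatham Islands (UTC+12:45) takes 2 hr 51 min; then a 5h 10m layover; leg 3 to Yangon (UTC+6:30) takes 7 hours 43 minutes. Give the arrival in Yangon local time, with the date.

15:47 on July 26

Convert departure to UTC: 09:48 + 8:00 = 17:48 UTC on Jul 24.
Add 15 hours 45 minutes leg 1 → 09:33 UTC (Jul 25).
Add 8 hours layover in Papeete → 17:33 UTC.
Add 2 hours 51 minutes leg 2 → 20:24 UTC.
Add 5 hours and 10 minutes layover in Chatham Islands → 01:34 UTC (Jul 26).
Add 7 hours and 43 minutes leg 3 → 09:17 UTC.
Yangon is UTC+6:30, so local arrival = 09:17 + 6:30 = 15:47 on Jul 26.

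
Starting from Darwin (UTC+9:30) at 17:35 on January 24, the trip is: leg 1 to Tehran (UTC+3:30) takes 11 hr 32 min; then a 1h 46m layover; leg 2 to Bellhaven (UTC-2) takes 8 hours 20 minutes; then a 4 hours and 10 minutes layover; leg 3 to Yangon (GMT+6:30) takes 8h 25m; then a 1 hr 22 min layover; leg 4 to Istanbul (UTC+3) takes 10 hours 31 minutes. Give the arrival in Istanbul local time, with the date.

Convert departure to UTC: 17:35 − 9:30 = 08:05 UTC on Jan 24.
Add 11 hours 32 minutes leg 1 → 19:37 UTC.
Add 1 hour and 46 minutes layover in Tehran → 21:23 UTC.
Add 8 hours and 20 minutes leg 2 → 05:43 UTC (Jan 25).
Add 4 hours 10 minutes layover in Bellhaven → 09:53 UTC.
Add 8 hours 25 minutes leg 3 → 18:18 UTC.
Add 1 hour 22 minutes layover in Yangon → 19:40 UTC.
Add 10 hours and 31 minutes leg 4 → 06:11 UTC (Jan 26).
Istanbul is UTC+3:00, so local arrival = 06:11 + 3:00 = 09:11 on Jan 26.

09:11 on January 26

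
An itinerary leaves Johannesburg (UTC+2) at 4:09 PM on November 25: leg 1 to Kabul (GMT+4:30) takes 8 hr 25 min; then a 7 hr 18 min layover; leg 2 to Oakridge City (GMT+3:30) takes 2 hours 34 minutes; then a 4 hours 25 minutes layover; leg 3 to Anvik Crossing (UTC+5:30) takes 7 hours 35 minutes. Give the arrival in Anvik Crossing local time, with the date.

1:56 AM on Nov 27

Convert departure to UTC: 4:09 PM − 2:00 = 2:09 PM UTC on Nov 25.
Add 8 hours 25 minutes leg 1 → 10:34 PM UTC.
Add 7 hours 18 minutes layover in Kabul → 5:52 AM UTC (Nov 26).
Add 2 hours and 34 minutes leg 2 → 8:26 AM UTC.
Add 4 hours and 25 minutes layover in Oakridge City → 12:51 PM UTC.
Add 7 hours 35 minutes leg 3 → 8:26 PM UTC.
Anvik Crossing is UTC+5:30, so local arrival = 8:26 PM + 5:30 = 1:56 AM on Nov 27.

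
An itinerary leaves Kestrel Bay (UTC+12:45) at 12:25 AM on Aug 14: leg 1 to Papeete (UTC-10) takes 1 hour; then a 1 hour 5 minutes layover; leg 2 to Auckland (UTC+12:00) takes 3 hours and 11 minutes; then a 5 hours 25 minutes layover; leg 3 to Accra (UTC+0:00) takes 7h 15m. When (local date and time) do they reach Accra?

5:36 AM on August 14

Convert departure to UTC: 12:25 AM − 12:45 = 11:40 AM UTC on Aug 13.
Add 1 hour leg 1 → 12:40 PM UTC.
Add 1 hour and 5 minutes layover in Papeete → 1:45 PM UTC.
Add 3 hours and 11 minutes leg 2 → 4:56 PM UTC.
Add 5 hours and 25 minutes layover in Auckland → 10:21 PM UTC.
Add 7 hours and 15 minutes leg 3 → 5:36 AM UTC (Aug 14).
Accra is UTC+0, so local arrival is the same: 5:36 AM on Aug 14.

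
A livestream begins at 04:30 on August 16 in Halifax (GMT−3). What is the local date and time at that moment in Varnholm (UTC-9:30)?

22:00 on Aug 15

In UTC: 04:30 + 3:00 = 07:30 on Aug 16.
Varnholm is UTC−9:30: 07:30 − 9:30 = 22:00 on Aug 15.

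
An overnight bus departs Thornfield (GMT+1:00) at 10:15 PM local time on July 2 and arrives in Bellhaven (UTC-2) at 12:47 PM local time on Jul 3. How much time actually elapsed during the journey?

Departure in UTC: 10:15 PM − 1:00 = 9:15 PM on Jul 2.
Arrival in UTC: 12:47 PM + 2:00 = 2:47 PM on Jul 3.
Elapsed = 2:47 PM − 9:15 PM (+1 day) = 17 hours 32 minutes.

17 hours 32 minutes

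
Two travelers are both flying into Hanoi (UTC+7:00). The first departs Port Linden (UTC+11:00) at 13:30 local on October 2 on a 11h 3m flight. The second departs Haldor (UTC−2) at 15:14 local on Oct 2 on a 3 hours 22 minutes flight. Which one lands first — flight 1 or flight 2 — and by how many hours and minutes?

the first, by 7 hours 3 minutes

Flight 1 in UTC: 13:30 − 11:00 = 02:30 on Oct 2.
+11 hours and 3 minutes → arrive 13:33 UTC on Oct 2.
Flight 2 in UTC: 15:14 + 2:00 = 17:14 on Oct 2.
+3 hours 22 minutes → arrive 20:36 UTC on Oct 2.
Flight 1 lands earlier by 7 hours 3 minutes.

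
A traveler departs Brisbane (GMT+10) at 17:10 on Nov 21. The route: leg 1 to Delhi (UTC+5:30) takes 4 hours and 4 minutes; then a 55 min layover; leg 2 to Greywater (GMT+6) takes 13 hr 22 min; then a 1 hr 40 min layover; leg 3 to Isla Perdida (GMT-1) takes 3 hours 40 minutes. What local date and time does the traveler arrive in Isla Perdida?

05:51 on November 22

Convert departure to UTC: 17:10 − 10:00 = 07:10 UTC on Nov 21.
Add 4 hours 4 minutes leg 1 → 11:14 UTC.
Add 55 minutes layover in Delhi → 12:09 UTC.
Add 13 hours 22 minutes leg 2 → 01:31 UTC (Nov 22).
Add 1 hour 40 minutes layover in Greywater → 03:11 UTC.
Add 3 hours and 40 minutes leg 3 → 06:51 UTC.
Isla Perdida is UTC−1:00, so local arrival = 06:51 − 1:00 = 05:51 on Nov 22.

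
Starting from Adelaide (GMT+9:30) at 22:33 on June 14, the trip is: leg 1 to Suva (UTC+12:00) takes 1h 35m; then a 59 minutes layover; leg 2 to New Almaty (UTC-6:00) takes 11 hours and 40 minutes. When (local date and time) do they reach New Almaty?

21:17 on Jun 14

Convert departure to UTC: 22:33 − 9:30 = 13:03 UTC on Jun 14.
Add 1 hour 35 minutes leg 1 → 14:38 UTC.
Add 59 minutes layover in Suva → 15:37 UTC.
Add 11 hours and 40 minutes leg 2 → 03:17 UTC (Jun 15).
New Almaty is UTC−6:00, so local arrival = 03:17 − 6:00 = 21:17 on Jun 14.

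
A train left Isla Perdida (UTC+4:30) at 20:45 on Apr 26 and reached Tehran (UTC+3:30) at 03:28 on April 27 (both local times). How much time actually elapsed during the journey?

7 hours 43 minutes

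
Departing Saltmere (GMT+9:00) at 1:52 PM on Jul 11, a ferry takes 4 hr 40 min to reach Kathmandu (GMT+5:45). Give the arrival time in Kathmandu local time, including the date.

3:17 PM on July 11

Kathmandu is 3:15 behind Saltmere.
After 4 hours and 40 minutes it is 6:32 PM in Saltmere.
Shift by the zone difference: 6:32 PM − 3:15 = 3:17 PM on Jul 11 in Kathmandu.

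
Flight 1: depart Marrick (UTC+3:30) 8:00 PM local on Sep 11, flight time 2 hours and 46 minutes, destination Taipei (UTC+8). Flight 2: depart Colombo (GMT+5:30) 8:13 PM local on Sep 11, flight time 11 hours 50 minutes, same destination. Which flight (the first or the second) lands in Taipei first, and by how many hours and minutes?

the first, by 7 hours 17 minutes

Flight 1 in UTC: 8:00 PM − 3:30 = 4:30 PM on Sep 11.
+2 hours 46 minutes → arrive 7:16 PM UTC on Sep 11.
Flight 2 in UTC: 8:13 PM − 5:30 = 2:43 PM on Sep 11.
+11 hours and 50 minutes → arrive 2:33 AM UTC on Sep 12.
Flight 1 lands earlier by 7 hours 17 minutes.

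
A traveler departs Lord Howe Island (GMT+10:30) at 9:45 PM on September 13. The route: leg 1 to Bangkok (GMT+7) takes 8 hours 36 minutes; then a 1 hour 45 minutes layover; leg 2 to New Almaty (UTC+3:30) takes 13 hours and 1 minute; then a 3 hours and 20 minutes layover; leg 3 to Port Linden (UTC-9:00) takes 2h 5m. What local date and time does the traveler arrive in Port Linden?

7:02 AM on September 14

Convert departure to UTC: 9:45 PM − 10:30 = 11:15 AM UTC on Sep 13.
Add 8 hours 36 minutes leg 1 → 7:51 PM UTC.
Add 1 hour 45 minutes layover in Bangkok → 9:36 PM UTC.
Add 13 hours 1 minute leg 2 → 10:37 AM UTC (Sep 14).
Add 3 hours 20 minutes layover in New Almaty → 1:57 PM UTC.
Add 2 hours 5 minutes leg 3 → 4:02 PM UTC.
Port Linden is UTC−9:00, so local arrival = 4:02 PM − 9:00 = 7:02 AM on Sep 14.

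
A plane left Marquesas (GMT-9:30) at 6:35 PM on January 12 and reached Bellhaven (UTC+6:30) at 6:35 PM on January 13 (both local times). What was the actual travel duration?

Bellhaven is 16:00 ahead of Marquesas.
Clock-face elapsed time (ignoring zones) is 24 hours.
Actual elapsed = 24 hours − 16:00 = 8 hours.

8 hours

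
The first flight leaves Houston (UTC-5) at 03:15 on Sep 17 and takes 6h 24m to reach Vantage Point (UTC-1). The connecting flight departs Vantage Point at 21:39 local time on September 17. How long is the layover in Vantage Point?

8 hours

Convert departure to UTC: 03:15 + 5:00 = 08:15 UTC on Sep 17.
Add 6 hours 24 minutes flight time → 14:39 UTC.
Vantage Point is UTC−1:00, so local arrival = 14:39 − 1:00 = 13:39 on Sep 17.
Layover = 21:39 − 13:39 = 8 hours.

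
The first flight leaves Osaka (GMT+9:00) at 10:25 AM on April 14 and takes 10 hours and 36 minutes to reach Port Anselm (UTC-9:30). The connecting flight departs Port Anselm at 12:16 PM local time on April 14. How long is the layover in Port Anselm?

9 hours 45 minutes

Convert departure to UTC: 10:25 AM − 9:00 = 1:25 AM UTC on Apr 14.
Add 10 hours and 36 minutes flight time → 12:01 PM UTC.
Port Anselm is UTC−9:30, so local arrival = 12:01 PM − 9:30 = 2:31 AM on Apr 14.
Layover = 12:16 PM − 2:31 AM = 9 hours 45 minutes.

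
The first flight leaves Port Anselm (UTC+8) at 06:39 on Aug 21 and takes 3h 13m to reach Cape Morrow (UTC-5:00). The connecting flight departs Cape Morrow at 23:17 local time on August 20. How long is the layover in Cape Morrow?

Convert departure to UTC: 06:39 − 8:00 = 22:39 UTC on Aug 20.
Add 3 hours and 13 minutes flight time → 01:52 UTC (Aug 21).
Cape Morrow is UTC−5:00, so local arrival = 01:52 − 5:00 = 20:52 on Aug 20.
Layover = 23:17 − 20:52 = 2 hours 25 minutes.

2 hours 25 minutes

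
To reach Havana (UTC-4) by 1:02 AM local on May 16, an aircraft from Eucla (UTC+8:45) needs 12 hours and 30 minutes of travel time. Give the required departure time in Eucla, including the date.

1:17 AM on May 16

Target arrival in UTC: 1:02 AM + 4:00 = 5:02 AM on May 16.
Subtract 12 hours and 30 minutes → departure 4:32 PM UTC on May 15.
Eucla is UTC+8:45: 4:32 PM + 8:45 = 1:17 AM on May 16.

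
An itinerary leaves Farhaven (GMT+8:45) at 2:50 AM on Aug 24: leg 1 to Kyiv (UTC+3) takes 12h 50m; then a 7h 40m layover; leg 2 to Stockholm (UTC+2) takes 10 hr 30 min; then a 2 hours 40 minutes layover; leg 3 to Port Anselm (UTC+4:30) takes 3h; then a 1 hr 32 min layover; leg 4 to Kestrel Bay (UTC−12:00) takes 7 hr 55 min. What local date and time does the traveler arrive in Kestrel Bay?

4:12 AM on Aug 25

Convert departure to UTC: 2:50 AM − 8:45 = 6:05 PM UTC on Aug 23.
Add 12 hours 50 minutes leg 1 → 6:55 AM UTC (Aug 24).
Add 7 hours and 40 minutes layover in Kyiv → 2:35 PM UTC.
Add 10 hours 30 minutes leg 2 → 1:05 AM UTC (Aug 25).
Add 2 hours and 40 minutes layover in Stockholm → 3:45 AM UTC.
Add 3 hours leg 3 → 6:45 AM UTC.
Add 1 hour and 32 minutes layover in Port Anselm → 8:17 AM UTC.
Add 7 hours 55 minutes leg 4 → 4:12 PM UTC.
Kestrel Bay is UTC−12:00, so local arrival = 4:12 PM − 12:00 = 4:12 AM on Aug 25.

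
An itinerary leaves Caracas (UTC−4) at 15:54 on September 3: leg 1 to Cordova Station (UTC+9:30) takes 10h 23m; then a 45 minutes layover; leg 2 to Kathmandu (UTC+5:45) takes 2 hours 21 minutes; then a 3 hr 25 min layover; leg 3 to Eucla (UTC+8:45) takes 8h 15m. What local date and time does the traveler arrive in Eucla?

Convert departure to UTC: 15:54 + 4:00 = 19:54 UTC on Sep 3.
Add 10 hours and 23 minutes leg 1 → 06:17 UTC (Sep 4).
Add 45 minutes layover in Cordova Station → 07:02 UTC.
Add 2 hours and 21 minutes leg 2 → 09:23 UTC.
Add 3 hours and 25 minutes layover in Kathmandu → 12:48 UTC.
Add 8 hours and 15 minutes leg 3 → 21:03 UTC.
Eucla is UTC+8:45, so local arrival = 21:03 + 8:45 = 05:48 on Sep 5.

05:48 on Sep 5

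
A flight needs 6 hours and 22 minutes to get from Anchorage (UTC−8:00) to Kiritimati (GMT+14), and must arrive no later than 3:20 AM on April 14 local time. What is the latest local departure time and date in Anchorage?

10:58 PM on April 12

Target arrival in UTC: 3:20 AM − 14:00 = 1:20 PM on Apr 13.
Subtract 6 hours 22 minutes → departure 6:58 AM UTC on Apr 13.
Anchorage is UTC−8:00: 6:58 AM − 8:00 = 10:58 PM on Apr 12.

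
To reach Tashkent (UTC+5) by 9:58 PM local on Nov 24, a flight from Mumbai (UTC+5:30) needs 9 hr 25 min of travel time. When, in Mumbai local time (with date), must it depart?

1:03 PM on November 24

Target arrival in UTC: 9:58 PM − 5:00 = 4:58 PM on Nov 24.
Subtract 9 hours 25 minutes → departure 7:33 AM UTC on Nov 24.
Mumbai is UTC+5:30: 7:33 AM + 5:30 = 1:03 PM on Nov 24.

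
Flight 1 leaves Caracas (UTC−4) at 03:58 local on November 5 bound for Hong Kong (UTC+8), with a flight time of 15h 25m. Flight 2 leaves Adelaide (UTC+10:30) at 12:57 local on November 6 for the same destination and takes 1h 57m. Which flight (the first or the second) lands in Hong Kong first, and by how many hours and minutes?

Flight 1 in UTC: 03:58 + 4:00 = 07:58 on Nov 5.
+15 hours 25 minutes → arrive 23:23 UTC on Nov 5.
Flight 2 in UTC: 12:57 − 10:30 = 02:27 on Nov 6.
+1 hour and 57 minutes → arrive 04:24 UTC on Nov 6.
Flight 1 lands earlier by 5 hours 1 minute.

the first, by 5 hours 1 minute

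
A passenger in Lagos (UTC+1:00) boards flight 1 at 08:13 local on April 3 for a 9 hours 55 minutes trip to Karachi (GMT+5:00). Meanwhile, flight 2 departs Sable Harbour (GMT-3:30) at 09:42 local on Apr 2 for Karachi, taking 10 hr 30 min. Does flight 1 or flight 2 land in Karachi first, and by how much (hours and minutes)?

Flight 1 in UTC: 08:13 − 1:00 = 07:13 on Apr 3.
+9 hours 55 minutes → arrive 17:08 UTC on Apr 3.
Flight 2 in UTC: 09:42 + 3:30 = 13:12 on Apr 2.
+10 hours and 30 minutes → arrive 23:42 UTC on Apr 2.
Flight 2 lands earlier by 17 hours 26 minutes.

the second, by 17 hours 26 minutes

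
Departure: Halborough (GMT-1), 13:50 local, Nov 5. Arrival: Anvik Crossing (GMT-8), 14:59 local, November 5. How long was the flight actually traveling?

Anvik Crossing is 7:00 behind Halborough.
Clock-face elapsed time (ignoring zones) is 1 hour 9 minutes.
Actual elapsed = 1 hour 9 minutes + 7:00 = 8 hours 9 minutes.

8 hours 9 minutes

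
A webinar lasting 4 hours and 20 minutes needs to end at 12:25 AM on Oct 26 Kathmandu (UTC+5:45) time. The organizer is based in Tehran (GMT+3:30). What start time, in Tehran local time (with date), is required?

Target end time in UTC: 12:25 AM − 5:45 = 6:40 PM on Oct 25.
Subtract 4 hours and 20 minutes → start 2:20 PM UTC on Oct 25.
Tehran is UTC+3:30: 2:20 PM + 3:30 = 5:50 PM on Oct 25.

5:50 PM on October 25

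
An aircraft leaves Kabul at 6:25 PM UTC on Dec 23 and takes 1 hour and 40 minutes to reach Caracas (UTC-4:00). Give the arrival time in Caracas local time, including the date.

Departure is given in UTC: 6:25 PM on Dec 23.
Add 1 hour 40 minutes → 8:05 PM UTC.
Caracas is UTC−4:00: 8:05 PM − 4:00 = 4:05 PM on Dec 23.

4:05 PM on December 23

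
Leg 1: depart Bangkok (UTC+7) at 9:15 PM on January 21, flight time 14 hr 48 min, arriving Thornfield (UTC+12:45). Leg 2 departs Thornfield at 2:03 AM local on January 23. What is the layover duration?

8 hours 15 minutes

Convert departure to UTC: 9:15 PM − 7:00 = 2:15 PM UTC on Jan 21.
Add 14 hours 48 minutes flight time → 5:03 AM UTC (Jan 22).
Thornfield is UTC+12:45, so local arrival = 5:03 AM + 12:45 = 5:48 PM on Jan 22.
Layover = 2:03 AM − 5:48 PM (+1 day) = 8 hours 15 minutes.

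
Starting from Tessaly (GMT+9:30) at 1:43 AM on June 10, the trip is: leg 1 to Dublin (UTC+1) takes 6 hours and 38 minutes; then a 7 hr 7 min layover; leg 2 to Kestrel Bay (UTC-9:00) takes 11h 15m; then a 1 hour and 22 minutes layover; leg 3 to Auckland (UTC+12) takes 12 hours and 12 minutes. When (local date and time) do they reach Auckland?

6:47 PM on Jun 11

Convert departure to UTC: 1:43 AM − 9:30 = 4:13 PM UTC on Jun 9.
Add 6 hours 38 minutes leg 1 → 10:51 PM UTC.
Add 7 hours and 7 minutes layover in Dublin → 5:58 AM UTC (Jun 10).
Add 11 hours and 15 minutes leg 2 → 5:13 PM UTC.
Add 1 hour and 22 minutes layover in Kestrel Bay → 6:35 PM UTC.
Add 12 hours 12 minutes leg 3 → 6:47 AM UTC (Jun 11).
Auckland is UTC+12:00, so local arrival = 6:47 AM + 12:00 = 6:47 PM on Jun 11.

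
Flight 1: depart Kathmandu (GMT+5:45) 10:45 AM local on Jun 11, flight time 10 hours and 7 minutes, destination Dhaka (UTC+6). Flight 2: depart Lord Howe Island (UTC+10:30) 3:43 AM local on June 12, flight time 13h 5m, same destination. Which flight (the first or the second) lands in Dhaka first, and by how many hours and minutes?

Flight 1 in UTC: 10:45 AM − 5:45 = 5:00 AM on Jun 11.
+10 hours 7 minutes → arrive 3:07 PM UTC on Jun 11.
Flight 2 in UTC: 3:43 AM − 10:30 = 5:13 PM on Jun 11.
+13 hours 5 minutes → arrive 6:18 AM UTC on Jun 12.
Flight 1 lands earlier by 15 hours 11 minutes.

the first, by 15 hours 11 minutes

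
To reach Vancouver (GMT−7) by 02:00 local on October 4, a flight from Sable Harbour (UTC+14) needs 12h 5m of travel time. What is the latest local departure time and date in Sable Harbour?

10:55 on October 4

Target arrival in UTC: 02:00 + 7:00 = 09:00 on Oct 4.
Subtract 12 hours 5 minutes → departure 20:55 UTC on Oct 3.
Sable Harbour is UTC+14:00: 20:55 + 14:00 = 10:55 on Oct 4.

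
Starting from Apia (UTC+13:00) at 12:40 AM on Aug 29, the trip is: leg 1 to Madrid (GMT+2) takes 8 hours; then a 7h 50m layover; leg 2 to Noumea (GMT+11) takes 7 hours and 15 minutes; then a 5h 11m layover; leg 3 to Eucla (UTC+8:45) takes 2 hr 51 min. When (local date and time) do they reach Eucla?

Convert departure to UTC: 12:40 AM − 13:00 = 11:40 AM UTC on Aug 28.
Add 8 hours leg 1 → 7:40 PM UTC.
Add 7 hours and 50 minutes layover in Madrid → 3:30 AM UTC (Aug 29).
Add 7 hours 15 minutes leg 2 → 10:45 AM UTC.
Add 5 hours 11 minutes layover in Noumea → 3:56 PM UTC.
Add 2 hours 51 minutes leg 3 → 6:47 PM UTC.
Eucla is UTC+8:45, so local arrival = 6:47 PM + 8:45 = 3:32 AM on Aug 30.

3:32 AM on August 30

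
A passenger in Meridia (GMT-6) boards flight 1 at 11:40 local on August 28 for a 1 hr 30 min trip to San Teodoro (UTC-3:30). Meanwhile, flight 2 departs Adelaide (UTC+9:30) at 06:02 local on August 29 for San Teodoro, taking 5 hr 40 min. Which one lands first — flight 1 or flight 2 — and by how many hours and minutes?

Flight 1 in UTC: 11:40 + 6:00 = 17:40 on Aug 28.
+1 hour 30 minutes → arrive 19:10 UTC on Aug 28.
Flight 2 in UTC: 06:02 − 9:30 = 20:32 on Aug 28.
+5 hours and 40 minutes → arrive 02:12 UTC on Aug 29.
Flight 1 lands earlier by 7 hours 2 minutes.

the first, by 7 hours 2 minutes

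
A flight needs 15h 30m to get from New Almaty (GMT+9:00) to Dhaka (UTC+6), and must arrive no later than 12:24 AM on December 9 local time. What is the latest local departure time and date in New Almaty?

11:54 AM on Dec 8

Target arrival in UTC: 12:24 AM − 6:00 = 6:24 PM on Dec 8.
Subtract 15 hours 30 minutes → departure 2:54 AM UTC on Dec 8.
New Almaty is UTC+9:00: 2:54 AM + 9:00 = 11:54 AM on Dec 8.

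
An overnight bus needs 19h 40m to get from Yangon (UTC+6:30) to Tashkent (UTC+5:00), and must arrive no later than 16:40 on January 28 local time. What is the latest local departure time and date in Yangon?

22:30 on Jan 27

Target arrival in UTC: 16:40 − 5:00 = 11:40 on Jan 28.
Subtract 19 hours 40 minutes → departure 16:00 UTC on Jan 27.
Yangon is UTC+6:30: 16:00 + 6:30 = 22:30 on Jan 27.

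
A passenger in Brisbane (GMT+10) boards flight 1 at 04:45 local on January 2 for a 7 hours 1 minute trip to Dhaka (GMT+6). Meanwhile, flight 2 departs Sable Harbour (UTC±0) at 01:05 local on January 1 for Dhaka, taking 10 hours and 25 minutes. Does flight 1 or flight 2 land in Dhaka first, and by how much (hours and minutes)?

Flight 1 in UTC: 04:45 − 10:00 = 18:45 on Jan 1.
+7 hours 1 minute → arrive 01:46 UTC on Jan 2.
Flight 2 departs at 01:05 UTC (Jan 1).
+10 hours 25 minutes → arrive 11:30 UTC on Jan 1.
Flight 2 lands earlier by 14 hours 16 minutes.

the second, by 14 hours 16 minutes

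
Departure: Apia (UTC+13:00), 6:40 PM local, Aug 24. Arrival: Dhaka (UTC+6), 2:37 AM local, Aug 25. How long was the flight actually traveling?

14 hours 57 minutes

Departure in UTC: 6:40 PM − 13:00 = 5:40 AM on Aug 24.
Arrival in UTC: 2:37 AM − 6:00 = 8:37 PM on Aug 24.
Elapsed = 8:37 PM − 5:40 AM = 14 hours 57 minutes.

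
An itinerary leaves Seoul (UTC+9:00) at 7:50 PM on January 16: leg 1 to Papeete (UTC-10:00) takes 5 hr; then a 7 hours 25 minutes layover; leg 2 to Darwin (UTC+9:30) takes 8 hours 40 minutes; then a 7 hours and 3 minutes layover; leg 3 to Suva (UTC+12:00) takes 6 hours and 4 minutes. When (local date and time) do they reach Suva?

Convert departure to UTC: 7:50 PM − 9:00 = 10:50 AM UTC on Jan 16.
Add 5 hours leg 1 → 3:50 PM UTC.
Add 7 hours and 25 minutes layover in Papeete → 11:15 PM UTC.
Add 8 hours and 40 minutes leg 2 → 7:55 AM UTC (Jan 17).
Add 7 hours and 3 minutes layover in Darwin → 2:58 PM UTC.
Add 6 hours and 4 minutes leg 3 → 9:02 PM UTC.
Suva is UTC+12:00, so local arrival = 9:02 PM + 12:00 = 9:02 AM on Jan 18.

9:02 AM on Jan 18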